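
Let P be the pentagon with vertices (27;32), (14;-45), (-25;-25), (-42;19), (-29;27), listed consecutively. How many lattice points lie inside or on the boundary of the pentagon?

By the shoelace formula, twice the signed area is |[27·(-45) − 14·32] + [14·(-25) − (-25)·(-45)] + [(-25)·19 − (-42)·(-25)] + [(-42)·27 − (-29)·19] + [(-29)·32 − 27·27]| = 6903, so the area is 3451.5.
Along each edge there are gcd(|Δx|,|Δy|)+1 lattice points, so counting each shared vertex once the boundary has gcd(13,77) + gcd(39,20) + gcd(17,44) + gcd(13,8) + gcd(56,5) = 1+1+1+1+1 = 5.
Pick's theorem gives I = A − B/2 + 1 = 3451.5 − 5/2 + 1 = 3450, so the closed region contains I + B = 3450 + 5 = 3455 lattice points.

3455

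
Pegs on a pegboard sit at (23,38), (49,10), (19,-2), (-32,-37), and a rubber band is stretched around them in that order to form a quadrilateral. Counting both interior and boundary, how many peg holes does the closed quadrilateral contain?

1534

By the shoelace formula, twice the signed area is |(23·10 − 49·38) + (49·(-2) − 19·10) + (19·(-37) − (-32)·(-2)) + ((-32)·38 − 23·(-37))| = 3052, so the area is 1526.
The number of boundary lattice points is Σ gcd(|Δx|,|Δy|) = gcd(26,28) + gcd(30,12) + gcd(51,35) + gcd(55,75) = 2+6+1+5 = 14.
Pick's theorem gives I = A − B/2 + 1 = 1526 − 14/2 + 1 = 1520, so the closed region contains I + B = 1520 + 14 = 1534 lattice points.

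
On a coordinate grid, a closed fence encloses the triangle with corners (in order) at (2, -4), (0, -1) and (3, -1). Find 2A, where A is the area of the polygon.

9

The shoelace formula gives twice the area as |(2·(-1) − 0·(-4)) + (0·(-1) − 3·(-1)) + (3·(-4) − 2·(-1))| = 9, so the area is 9/2.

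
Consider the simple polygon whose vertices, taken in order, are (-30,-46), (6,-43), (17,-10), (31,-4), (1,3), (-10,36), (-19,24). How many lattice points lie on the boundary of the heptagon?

The number of boundary lattice points is Σ gcd(|Δx|,|Δy|) = gcd(36,3) + gcd(11,33) + gcd(14,6) + gcd(30,7) + gcd(11,33) + gcd(9,12) + gcd(11,70) = 3+11+2+1+11+3+1 = 32.

32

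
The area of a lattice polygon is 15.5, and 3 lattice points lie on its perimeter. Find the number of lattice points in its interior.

Pick's theorem A = I + B/2 − 1 rearranges to I = A − B/2 + 1 = 15.5 − 3/2 + 1 = 15.

15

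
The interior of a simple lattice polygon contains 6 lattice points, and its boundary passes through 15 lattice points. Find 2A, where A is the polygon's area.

By Pick's theorem, A = I + B/2 − 1 = 6 + 15/2 − 1 = 25/2.
Hence 2A = 25.

25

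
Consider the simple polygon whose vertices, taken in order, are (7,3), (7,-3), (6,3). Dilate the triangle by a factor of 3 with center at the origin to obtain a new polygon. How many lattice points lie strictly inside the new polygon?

Using the shoelace formula, 2A = |(7·(-3) − 7·3) + (7·3 − 6·(-3)) + (6·3 − 7·3)| = 6, so the area is 3.
Along each edge there are gcd(|Δx|,|Δy|)+1 lattice points, so counting each shared vertex once the boundary has gcd(0,6) + gcd(1,6) + gcd(1,0) = 6+1+1 = 8.
Scaling by 3 multiplies the area by 3² = 9 (so the new area is 27) and multiplies the boundary lattice-point count by 3, giving 24.
By Pick's theorem, the interior count of the dilated polygon is 27 − 24/2 + 1 = 16.

16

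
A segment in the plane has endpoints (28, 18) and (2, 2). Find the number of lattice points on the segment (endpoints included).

3

The number of lattice points on a segment between lattice points is gcd(|Δx|,|Δy|) + 1 = gcd(26,16) + 1 = 2 + 1 = 3.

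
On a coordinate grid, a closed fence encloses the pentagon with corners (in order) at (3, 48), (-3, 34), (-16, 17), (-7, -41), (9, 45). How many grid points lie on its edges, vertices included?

Summing gcd(|Δx|,|Δy|) over the edges gives the boundary count: gcd(6,14) + gcd(13,17) + gcd(9,58) + gcd(16,86) + gcd(6,3) = 2+1+1+2+3 = 9.

9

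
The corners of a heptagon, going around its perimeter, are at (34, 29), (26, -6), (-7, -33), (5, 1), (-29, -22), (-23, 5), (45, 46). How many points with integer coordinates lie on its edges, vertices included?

The number of boundary lattice points is Σ gcd(|Δx|,|Δy|) = gcd(8,35) + gcd(33,27) + gcd(12,34) + gcd(34,23) + gcd(6,27) + gcd(68,41) + gcd(11,17) = 1+3+2+1+3+1+1 = 12.

12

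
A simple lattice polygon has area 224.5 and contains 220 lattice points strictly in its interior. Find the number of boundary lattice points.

Pick's theorem gives A = I + B/2 − 1, so B = 2(A − I + 1) = 2(224.5 − 220 + 1) = 11.

11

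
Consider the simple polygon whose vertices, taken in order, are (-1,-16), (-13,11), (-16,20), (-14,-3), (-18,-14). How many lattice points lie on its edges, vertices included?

9

Summing gcd(|Δx|,|Δy|) over the edges gives the boundary count: gcd(12,27) + gcd(3,9) + gcd(2,23) + gcd(4,11) + gcd(17,2) = 3+3+1+1+1 = 9.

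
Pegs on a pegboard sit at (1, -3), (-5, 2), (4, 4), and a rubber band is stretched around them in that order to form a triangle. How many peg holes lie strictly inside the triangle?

The shoelace formula gives twice the area as |(1·2 − (-5)·(-3)) + ((-5)·4 − 4·2) + (4·(-3) − 1·4)| = 57, so the area is 28.5.
Along each edge there are gcd(|Δx|,|Δy|)+1 lattice points, so counting each shared vertex once the boundary has gcd(6,5) + gcd(9,2) + gcd(3,7) = 1+1+1 = 3.
By Pick's theorem A = I + B/2 − 1, so I = 28.5 − 3/2 + 1 = 28.

28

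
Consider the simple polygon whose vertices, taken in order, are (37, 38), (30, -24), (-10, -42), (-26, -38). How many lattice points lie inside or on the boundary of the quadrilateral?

1916

By the shoelace formula, twice the signed area is |(37·(-24) − 30·38) + (30·(-42) − (-10)·(-24)) + ((-10)·(-38) − (-26)·(-42)) + ((-26)·38 − 37·(-38))| = 3822, so the area is 1911.
Along each edge there are gcd(|Δx|,|Δy|)+1 lattice points, so counting each shared vertex once the boundary has gcd(7,62) + gcd(40,18) + gcd(16,4) + gcd(63,76) = 1+2+4+1 = 8.
Pick's theorem gives I = A − B/2 + 1 = 1911 − 8/2 + 1 = 1908, so the closed region contains I + B = 1908 + 8 = 1916 lattice points.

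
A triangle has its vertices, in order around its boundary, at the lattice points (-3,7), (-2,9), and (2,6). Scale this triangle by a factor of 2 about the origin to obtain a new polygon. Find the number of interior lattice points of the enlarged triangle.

20

Using the shoelace formula, 2A = |[(-3)·9 − (-2)·7] + [(-2)·6 − 2·9] + [2·7 − (-3)·6]| = 11, so the area is 11/2.
The number of boundary lattice points is Σ gcd(|Δx|,|Δy|) = gcd(1,2) + gcd(4,3) + gcd(5,1) = 1+1+1 = 3.
Scaling by 2 multiplies the area by 2² = 4 (so the new area is 22) and multiplies the boundary lattice-point count by 2, giving 6.
By Pick's theorem, the interior count of the dilated polygon is 22 − 6/2 + 1 = 20.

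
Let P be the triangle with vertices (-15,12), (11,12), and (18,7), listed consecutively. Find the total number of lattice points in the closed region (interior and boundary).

By the shoelace formula, twice the signed area is |[(-15)·12 − 11·12] + [11·7 − 18·12] + [18·12 − (-15)·7]| = 130, so the area is 65.
Along each edge there are gcd(|Δx|,|Δy|)+1 lattice points, so counting each shared vertex once the boundary has gcd(26,0) + gcd(7,5) + gcd(33,5) = 26+1+1 = 28.
Pick's theorem gives I = A − B/2 + 1 = 65 − 28/2 + 1 = 52, so the closed region contains I + B = 52 + 28 = 80 lattice points.

80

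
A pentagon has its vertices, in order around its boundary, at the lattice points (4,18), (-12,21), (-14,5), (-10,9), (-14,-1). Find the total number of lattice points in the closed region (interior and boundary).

179

Using the shoelace formula, 2A = |[4·21 − (-12)·18] + [(-12)·5 − (-14)·21] + [(-14)·9 − (-10)·5] + [(-10)·(-1) − (-14)·9] + [(-14)·18 − 4·(-1)]| = 346, so the area is 173.
Along each edge there are gcd(|Δx|,|Δy|)+1 lattice points, so counting each shared vertex once the boundary has gcd(16,3) + gcd(2,16) + gcd(4,4) + gcd(4,10) + gcd(18,19) = 1+2+4+2+1 = 10.
Pick's theorem gives I = A − B/2 + 1 = 173 − 10/2 + 1 = 169, so the closed region contains I + B = 169 + 10 = 179 lattice points.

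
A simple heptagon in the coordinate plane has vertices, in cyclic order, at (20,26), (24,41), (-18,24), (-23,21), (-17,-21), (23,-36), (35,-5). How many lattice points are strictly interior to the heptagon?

By the shoelace formula, twice the signed area is |[20·41 − 24·26] + [24·24 − (-18)·41] + [(-18)·21 − (-23)·24] + [(-23)·(-21) − (-17)·21] + [(-17)·(-36) − 23·(-21)] + [23·(-5) − 35·(-36)] + [35·26 − 20·(-5)]| = 5774, so the area is 2887.
Summing gcd(|Δx|,|Δy|) over the edges gives the boundary count: gcd(4,15) + gcd(42,17) + gcd(5,3) + gcd(6,42) + gcd(40,15) + gcd(12,31) + gcd(15,31) = 1+1+1+6+5+1+1 = 16.
By Pick's theorem A = I + B/2 − 1, so I = 2887 − 16/2 + 1 = 2880.

2880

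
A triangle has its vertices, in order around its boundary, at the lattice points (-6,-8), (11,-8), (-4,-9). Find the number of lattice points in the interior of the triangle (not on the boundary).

0

By the shoelace formula, twice the signed area is |((-6)·(-8) − 11·(-8)) + (11·(-9) − (-4)·(-8)) + ((-4)·(-8) − (-6)·(-9))| = 17, so the area is 17/2.
Summing gcd(|Δx|,|Δy|) over the edges gives the boundary count: gcd(17,0) + gcd(15,1) + gcd(2,1) = 17+1+1 = 19.
By Pick's theorem A = I + B/2 − 1, so I = 17/2 − 19/2 + 1 = 0.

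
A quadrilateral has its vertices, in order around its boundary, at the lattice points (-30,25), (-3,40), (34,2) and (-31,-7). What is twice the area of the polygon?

Using the shoelace formula, 2A = |((-30)·40 − (-3)·25) + ((-3)·2 − 34·40) + (34·(-7) − (-31)·2) + ((-31)·25 − (-30)·(-7))| = 3652, so the area is 1826.

3652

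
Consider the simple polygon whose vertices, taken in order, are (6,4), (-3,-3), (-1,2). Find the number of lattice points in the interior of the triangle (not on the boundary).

By the shoelace formula, twice the signed area is |(6·(-3) − (-3)·4) + ((-3)·2 − (-1)·(-3)) + ((-1)·4 − 6·2)| = 31, so the area is 31/2.
Summing gcd(|Δx|,|Δy|) over the edges gives the boundary count: gcd(9,7) + gcd(2,5) + gcd(7,2) = 1+1+1 = 3.
By Pick's theorem A = I + B/2 − 1, so I = 31/2 − 3/2 + 1 = 15.

15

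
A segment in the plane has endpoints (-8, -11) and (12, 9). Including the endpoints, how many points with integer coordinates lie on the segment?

21

The number of lattice points on a segment between lattice points is gcd(|Δx|,|Δy|) + 1 = gcd(20,20) + 1 = 20 + 1 = 21.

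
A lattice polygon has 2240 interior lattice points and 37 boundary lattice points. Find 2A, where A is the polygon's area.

Pick's theorem states A = I + B/2 − 1, so A = 2240 + 37/2 − 1 = 4515/2.
Hence 2A = 4515.

4515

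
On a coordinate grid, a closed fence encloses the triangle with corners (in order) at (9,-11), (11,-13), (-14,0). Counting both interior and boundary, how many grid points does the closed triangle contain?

15

Using the shoelace formula, 2A = |[9·(-13) − 11·(-11)] + [11·0 − (-14)·(-13)] + [(-14)·(-11) − 9·0]| = 24, so the area is 12.
Along each edge there are gcd(|Δx|,|Δy|)+1 lattice points, so counting each shared vertex once the boundary has gcd(2,2) + gcd(25,13) + gcd(23,11) = 2+1+1 = 4.
Pick's theorem gives I = A − B/2 + 1 = 12 − 4/2 + 1 = 11, so the closed region contains I + B = 11 + 4 = 15 lattice points.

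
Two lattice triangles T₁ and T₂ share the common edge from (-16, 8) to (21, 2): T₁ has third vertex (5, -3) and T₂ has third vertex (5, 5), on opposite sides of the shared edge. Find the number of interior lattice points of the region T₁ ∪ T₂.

The union is the simple quadrilateral with vertices (-16, 8), (5, -3), (21, 2), (5, 5) in order.
Using the shoelace formula, 2A = |[(-16)·(-3) − 5·8] + [5·2 − 21·(-3)] + [21·5 − 5·2] + [5·8 − (-16)·5]| = 296, so the area is 148.
Summing gcd(|Δx|,|Δy|) over the edges gives the boundary count: gcd(21,11) + gcd(16,5) + gcd(16,3) + gcd(21,3) = 1+1+1+3 = 6.
By Pick's theorem I = A − B/2 + 1 = 148 − 6/2 + 1 = 146.

146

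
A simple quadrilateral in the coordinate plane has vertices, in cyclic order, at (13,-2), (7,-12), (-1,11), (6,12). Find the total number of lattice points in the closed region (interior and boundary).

168

Using the shoelace formula, 2A = |(13·(-12) − 7·(-2)) + (7·11 − (-1)·(-12)) + ((-1)·12 − 6·11) + (6·(-2) − 13·12)| = 323, so the area is 323/2.
The number of boundary lattice points is Σ gcd(|Δx|,|Δy|) = gcd(6,10) + gcd(8,23) + gcd(7,1) + gcd(7,14) = 2+1+1+7 = 11.
Pick's theorem gives I = A − B/2 + 1 = 323/2 − 11/2 + 1 = 157, so the closed region contains I + B = 157 + 11 = 168 lattice points.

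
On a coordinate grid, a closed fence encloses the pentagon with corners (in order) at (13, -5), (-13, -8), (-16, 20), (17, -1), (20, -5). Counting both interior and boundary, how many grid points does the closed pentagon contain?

By the shoelace formula, twice the signed area is |(13·(-8) − (-13)·(-5)) + ((-13)·20 − (-16)·(-8)) + ((-16)·(-1) − 17·20) + (17·(-5) − 20·(-1)) + (20·(-5) − 13·(-5))| = 981, so the area is 981/2.
Summing gcd(|Δx|,|Δy|) over the edges gives the boundary count: gcd(26,3) + gcd(3,28) + gcd(33,21) + gcd(3,4) + gcd(7,0) = 1+1+3+1+7 = 13.
Pick's theorem gives I = A − B/2 + 1 = 981/2 − 13/2 + 1 = 485, so the closed region contains I + B = 485 + 13 = 498 lattice points.

498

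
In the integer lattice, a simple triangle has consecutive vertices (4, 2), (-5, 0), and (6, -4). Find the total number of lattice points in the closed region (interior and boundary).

32

The shoelace formula gives twice the area as |[4·0 − (-5)·2] + [(-5)·(-4) − 6·0] + [6·2 − 4·(-4)]| = 58, so the area is 29.
Along each edge there are gcd(|Δx|,|Δy|)+1 lattice points, so counting each shared vertex once the boundary has gcd(9,2) + gcd(11,4) + gcd(2,6) = 1+1+2 = 4.
Pick's theorem gives I = A − B/2 + 1 = 29 − 4/2 + 1 = 28, so the closed region contains I + B = 28 + 4 = 32 lattice points.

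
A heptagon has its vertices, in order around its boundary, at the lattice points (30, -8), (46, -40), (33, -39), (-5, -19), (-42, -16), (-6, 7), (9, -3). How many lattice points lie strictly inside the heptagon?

Using the shoelace formula, 2A = |(30·(-40) − 46·(-8)) + (46·(-39) − 33·(-40)) + (33·(-19) − (-5)·(-39)) + ((-5)·(-16) − (-42)·(-19)) + ((-42)·7 − (-6)·(-16)) + ((-6)·(-3) − 9·7) + (9·(-8) − 30·(-3))| = 3263, so the area is 3263/2.
The number of boundary lattice points is Σ gcd(|Δx|,|Δy|) = gcd(16,32) + gcd(13,1) + gcd(38,20) + gcd(37,3) + gcd(36,23) + gcd(15,10) + gcd(21,5) = 16+1+2+1+1+5+1 = 27.
By Pick's theorem A = I + B/2 − 1, so I = 3263/2 − 27/2 + 1 = 1619.

1619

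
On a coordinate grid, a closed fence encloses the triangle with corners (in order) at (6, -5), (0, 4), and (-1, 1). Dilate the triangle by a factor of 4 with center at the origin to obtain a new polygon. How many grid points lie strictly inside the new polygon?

The shoelace formula gives twice the area as |(6·4 − 0·(-5)) + (0·1 − (-1)·4) + ((-1)·(-5) − 6·1)| = 27, so the area is 13.5.
Along each edge there are gcd(|Δx|,|Δy|)+1 lattice points, so counting each shared vertex once the boundary has gcd(6,9) + gcd(1,3) + gcd(7,6) = 3+1+1 = 5.
Scaling by 4 multiplies the area by 4² = 16 (so the new area is 216) and multiplies the boundary lattice-point count by 4, giving 20.
By Pick's theorem, the interior count of the dilated polygon is 216 − 20/2 + 1 = 207.

207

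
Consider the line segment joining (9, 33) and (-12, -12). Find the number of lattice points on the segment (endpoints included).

The number of lattice points on a segment between lattice points is gcd(|Δx|,|Δy|) + 1 = gcd(21,45) + 1 = 3 + 1 = 4.

4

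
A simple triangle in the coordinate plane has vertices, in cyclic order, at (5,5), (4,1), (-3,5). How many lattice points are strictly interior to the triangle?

12

By the shoelace formula, twice the signed area is |[5·1 − 4·5] + [4·5 − (-3)·1] + [(-3)·5 − 5·5]| = 32, so the area is 16.
The number of boundary lattice points is Σ gcd(|Δx|,|Δy|) = gcd(1,4) + gcd(7,4) + gcd(8,0) = 1+1+8 = 10.
Pick's theorem gives I = A − B/2 + 1 = 16 − 10/2 + 1 = 12.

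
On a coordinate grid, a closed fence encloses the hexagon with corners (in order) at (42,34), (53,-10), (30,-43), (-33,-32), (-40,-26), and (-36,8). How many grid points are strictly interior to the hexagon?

4889

By the shoelace formula, twice the signed area is |(42·(-10) − 53·34) + (53·(-43) − 30·(-10)) + (30·(-32) − (-33)·(-43)) + ((-33)·(-26) − (-40)·(-32)) + ((-40)·8 − (-36)·(-26)) + ((-36)·34 − 42·8)| = 9818, so the area is 4909.
The number of boundary lattice points is Σ gcd(|Δx|,|Δy|) = gcd(11,44) + gcd(23,33) + gcd(63,11) + gcd(7,6) + gcd(4,34) + gcd(78,26) = 11+1+1+1+2+26 = 42.
By Pick's theorem A = I + B/2 − 1, so I = 4909 − 42/2 + 1 = 4889.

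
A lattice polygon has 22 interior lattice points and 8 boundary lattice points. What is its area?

25

Pick's theorem states A = I + B/2 − 1, so A = 22 + 8/2 − 1 = 25.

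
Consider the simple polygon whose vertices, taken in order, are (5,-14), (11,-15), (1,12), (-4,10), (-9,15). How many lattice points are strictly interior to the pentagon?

By the shoelace formula, twice the signed area is |(5·(-15) − 11·(-14)) + (11·12 − 1·(-15)) + (1·10 − (-4)·12) + ((-4)·15 − (-9)·10) + ((-9)·(-14) − 5·15)| = 365, so the area is 365/2.
The number of boundary lattice points is Σ gcd(|Δx|,|Δy|) = gcd(6,1) + gcd(10,27) + gcd(5,2) + gcd(5,5) + gcd(14,29) = 1+1+1+5+1 = 9.
Pick's theorem gives I = A − B/2 + 1 = 365/2 − 9/2 + 1 = 179.

179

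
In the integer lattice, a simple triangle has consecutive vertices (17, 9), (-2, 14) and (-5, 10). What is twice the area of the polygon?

The shoelace formula gives twice the area as |[17·14 − (-2)·9] + [(-2)·10 − (-5)·14] + [(-5)·9 − 17·10]| = 91, so the area is 91/2.

91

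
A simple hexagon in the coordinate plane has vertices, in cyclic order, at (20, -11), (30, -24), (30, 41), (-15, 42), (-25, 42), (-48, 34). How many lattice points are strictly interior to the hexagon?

The shoelace formula gives twice the area as |[20·(-24) − 30·(-11)] + [30·41 − 30·(-24)] + [30·42 − (-15)·41] + [(-15)·42 − (-25)·42] + [(-25)·34 − (-48)·42] + [(-48)·(-11) − 20·34]| = 5109, so the area is 5109/2.
Along each edge there are gcd(|Δx|,|Δy|)+1 lattice points, so counting each shared vertex once the boundary has gcd(10,13) + gcd(0,65) + gcd(45,1) + gcd(10,0) + gcd(23,8) + gcd(68,45) = 1+65+1+10+1+1 = 79.
Pick's theorem gives I = A − B/2 + 1 = 5109/2 − 79/2 + 1 = 2516.

2516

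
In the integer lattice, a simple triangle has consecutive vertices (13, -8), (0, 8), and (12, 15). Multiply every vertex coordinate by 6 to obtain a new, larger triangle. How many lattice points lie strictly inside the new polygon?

The shoelace formula gives twice the area as |(13·8 − 0·(-8)) + (0·15 − 12·8) + (12·(-8) − 13·15)| = 283, so the area is 283/2.
Along each edge there are gcd(|Δx|,|Δy|)+1 lattice points, so counting each shared vertex once the boundary has gcd(13,16) + gcd(12,7) + gcd(1,23) = 1+1+1 = 3.
Scaling by 6 multiplies the area by 6² = 36 (so the new area is 5094) and multiplies the boundary lattice-point count by 6, giving 18.
By Pick's theorem, the interior count of the dilated polygon is 5094 − 18/2 + 1 = 5086.

5086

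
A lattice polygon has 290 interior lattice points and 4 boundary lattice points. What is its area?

By Pick's theorem, A = I + B/2 − 1 = 290 + 4/2 − 1 = 291.

291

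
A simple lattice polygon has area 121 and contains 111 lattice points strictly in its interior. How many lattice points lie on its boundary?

Pick's theorem gives A = I + B/2 − 1, so B = 2(A − I + 1) = 2(121 − 111 + 1) = 22.

22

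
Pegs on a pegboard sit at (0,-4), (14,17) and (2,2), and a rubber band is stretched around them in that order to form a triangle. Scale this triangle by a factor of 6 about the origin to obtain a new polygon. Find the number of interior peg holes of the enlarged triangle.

The shoelace formula gives twice the area as |[0·17 − 14·(-4)] + [14·2 − 2·17] + [2·(-4) − 0·2]| = 42, so the area is 21.
Summing gcd(|Δx|,|Δy|) over the edges gives the boundary count: gcd(14,21) + gcd(12,15) + gcd(2,6) = 7+3+2 = 12.
Scaling by 6 multiplies the area by 6² = 36 (so the new area is 756) and multiplies the boundary lattice-point count by 6, giving 72.
By Pick's theorem, the interior count of the dilated polygon is 756 − 72/2 + 1 = 721.

721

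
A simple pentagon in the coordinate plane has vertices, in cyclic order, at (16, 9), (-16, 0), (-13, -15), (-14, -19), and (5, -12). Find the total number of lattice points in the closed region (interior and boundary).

By the shoelace formula, twice the signed area is |(16·0 − (-16)·9) + ((-16)·(-15) − (-13)·0) + ((-13)·(-19) − (-14)·(-15)) + ((-14)·(-12) − 5·(-19)) + (5·9 − 16·(-12))| = 921, so the area is 921/2.
The number of boundary lattice points is Σ gcd(|Δx|,|Δy|) = gcd(32,9) + gcd(3,15) + gcd(1,4) + gcd(19,7) + gcd(11,21) = 1+3+1+1+1 = 7.
Pick's theorem gives I = A − B/2 + 1 = 921/2 − 7/2 + 1 = 458, so the closed region contains I + B = 458 + 7 = 465 lattice points.

465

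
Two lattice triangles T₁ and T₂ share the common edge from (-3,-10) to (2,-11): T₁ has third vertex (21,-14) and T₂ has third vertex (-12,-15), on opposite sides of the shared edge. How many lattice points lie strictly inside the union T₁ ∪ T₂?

16

The union is the simple quadrilateral with vertices (-3,-10), (21,-14), (2,-11), (-12,-15) in order.
By the shoelace formula, twice the signed area is |((-3)·(-14) − 21·(-10)) + (21·(-11) − 2·(-14)) + (2·(-15) − (-12)·(-11)) + ((-12)·(-10) − (-3)·(-15))| = 38, so the area is 19.
The number of boundary lattice points is Σ gcd(|Δx|,|Δy|) = gcd(24,4) + gcd(19,3) + gcd(14,4) + gcd(9,5) = 4+1+2+1 = 8.
By Pick's theorem I = A − B/2 + 1 = 19 − 8/2 + 1 = 16.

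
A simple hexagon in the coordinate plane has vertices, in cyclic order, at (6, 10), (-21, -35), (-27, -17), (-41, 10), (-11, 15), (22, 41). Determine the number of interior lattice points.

Using the shoelace formula, 2A = |[6·(-35) − (-21)·10] + [(-21)·(-17) − (-27)·(-35)] + [(-27)·10 − (-41)·(-17)] + [(-41)·15 − (-11)·10] + [(-11)·41 − 22·15] + [22·10 − 6·41]| = 2867, so the area is 1433.5.
Along each edge there are gcd(|Δx|,|Δy|)+1 lattice points, so counting each shared vertex once the boundary has gcd(27,45) + gcd(6,18) + gcd(14,27) + gcd(30,5) + gcd(33,26) + gcd(16,31) = 9+6+1+5+1+1 = 23.
Pick's theorem gives I = A − B/2 + 1 = 1433.5 − 23/2 + 1 = 1423.

1423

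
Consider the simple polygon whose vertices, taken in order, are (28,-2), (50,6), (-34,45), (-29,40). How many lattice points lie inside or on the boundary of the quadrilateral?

Using the shoelace formula, 2A = |[28·6 − 50·(-2)] + [50·45 − (-34)·6] + [(-34)·40 − (-29)·45] + [(-29)·(-2) − 28·40]| = 1605, so the area is 1605/2.
The number of boundary lattice points is Σ gcd(|Δx|,|Δy|) = gcd(22,8) + gcd(84,39) + gcd(5,5) + gcd(57,42) = 2+3+5+3 = 13.
Pick's theorem gives I = A − B/2 + 1 = 1605/2 − 13/2 + 1 = 797, so the closed region contains I + B = 797 + 13 = 810 lattice points.

810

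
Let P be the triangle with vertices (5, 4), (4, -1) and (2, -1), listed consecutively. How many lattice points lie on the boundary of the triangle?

4

Along each edge there are gcd(|Δx|,|Δy|)+1 lattice points, so counting each shared vertex once the boundary has gcd(1,5) + gcd(2,0) + gcd(3,5) = 1+2+1 = 4.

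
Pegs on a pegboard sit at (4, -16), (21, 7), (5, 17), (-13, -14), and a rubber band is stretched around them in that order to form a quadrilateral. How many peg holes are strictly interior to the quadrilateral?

549

The shoelace formula gives twice the area as |[4·7 − 21·(-16)] + [21·17 − 5·7] + [5·(-14) − (-13)·17] + [(-13)·(-16) − 4·(-14)]| = 1101, so the area is 1101/2.
Along each edge there are gcd(|Δx|,|Δy|)+1 lattice points, so counting each shared vertex once the boundary has gcd(17,23) + gcd(16,10) + gcd(18,31) + gcd(17,2) = 1+2+1+1 = 5.
By Pick's theorem A = I + B/2 − 1, so I = 1101/2 − 5/2 + 1 = 549.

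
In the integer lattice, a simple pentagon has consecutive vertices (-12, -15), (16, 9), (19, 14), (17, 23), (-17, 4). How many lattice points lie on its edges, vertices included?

Summing gcd(|Δx|,|Δy|) over the edges gives the boundary count: gcd(28,24) + gcd(3,5) + gcd(2,9) + gcd(34,19) + gcd(5,19) = 4+1+1+1+1 = 8.

8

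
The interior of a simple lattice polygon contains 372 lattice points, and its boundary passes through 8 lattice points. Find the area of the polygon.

By Pick's theorem, A = I + B/2 − 1 = 372 + 8/2 − 1 = 375.

375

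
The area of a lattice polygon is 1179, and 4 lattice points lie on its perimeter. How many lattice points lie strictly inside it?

1178

From Pick's theorem, I = A − B/2 + 1 = 1179 − 4/2 + 1 = 1178.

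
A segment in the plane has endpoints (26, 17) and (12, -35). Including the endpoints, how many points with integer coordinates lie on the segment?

The number of lattice points on a segment between lattice points is gcd(|Δx|,|Δy|) + 1 = gcd(14,52) + 1 = 2 + 1 = 3.

3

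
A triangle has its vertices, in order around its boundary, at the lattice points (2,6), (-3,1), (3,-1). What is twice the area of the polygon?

40

Using the shoelace formula, 2A = |(2·1 − (-3)·6) + ((-3)·(-1) − 3·1) + (3·6 − 2·(-1))| = 40, so the area is 20.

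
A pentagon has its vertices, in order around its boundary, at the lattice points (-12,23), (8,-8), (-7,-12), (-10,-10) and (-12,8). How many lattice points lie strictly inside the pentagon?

326

By the shoelace formula, twice the signed area is |[(-12)·(-8) − 8·23] + [8·(-12) − (-7)·(-8)] + [(-7)·(-10) − (-10)·(-12)] + [(-10)·8 − (-12)·(-10)] + [(-12)·23 − (-12)·8]| = 670, so the area is 335.
Summing gcd(|Δx|,|Δy|) over the edges gives the boundary count: gcd(20,31) + gcd(15,4) + gcd(3,2) + gcd(2,18) + gcd(0,15) = 1+1+1+2+15 = 20.
By Pick's theorem A = I + B/2 − 1, so I = 335 − 20/2 + 1 = 326.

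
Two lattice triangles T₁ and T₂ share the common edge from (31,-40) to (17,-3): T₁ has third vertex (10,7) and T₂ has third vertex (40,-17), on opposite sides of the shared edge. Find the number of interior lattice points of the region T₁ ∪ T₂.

386

The union is the simple quadrilateral with vertices (31,-40), (10,7), (17,-3), (40,-17) in order.
Using the shoelace formula, 2A = |[31·7 − 10·(-40)] + [10·(-3) − 17·7] + [17·(-17) − 40·(-3)] + [40·(-40) − 31·(-17)]| = 774, so the area is 387.
Summing gcd(|Δx|,|Δy|) over the edges gives the boundary count: gcd(21,47) + gcd(7,10) + gcd(23,14) + gcd(9,23) = 1+1+1+1 = 4.
By Pick's theorem I = A − B/2 + 1 = 387 − 4/2 + 1 = 386.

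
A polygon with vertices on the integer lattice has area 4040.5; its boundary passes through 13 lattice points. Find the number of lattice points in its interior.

Pick's theorem A = I + B/2 − 1 rearranges to I = A − B/2 + 1 = 4040.5 − 13/2 + 1 = 4035.

4035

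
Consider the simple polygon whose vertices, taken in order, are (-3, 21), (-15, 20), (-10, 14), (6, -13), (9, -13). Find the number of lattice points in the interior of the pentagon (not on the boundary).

The shoelace formula gives twice the area as |[(-3)·20 − (-15)·21] + [(-15)·14 − (-10)·20] + [(-10)·(-13) − 6·14] + [6·(-13) − 9·(-13)] + [9·21 − (-3)·(-13)]| = 480, so the area is 240.
The number of boundary lattice points is Σ gcd(|Δx|,|Δy|) = gcd(12,1) + gcd(5,6) + gcd(16,27) + gcd(3,0) + gcd(12,34) = 1+1+1+3+2 = 8.
Pick's theorem gives I = A − B/2 + 1 = 240 − 8/2 + 1 = 237.

237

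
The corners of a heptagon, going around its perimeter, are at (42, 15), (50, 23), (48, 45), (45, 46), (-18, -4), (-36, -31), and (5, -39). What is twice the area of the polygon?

5879

Using the shoelace formula, 2A = |(42·23 − 50·15) + (50·45 − 48·23) + (48·46 − 45·45) + (45·(-4) − (-18)·46) + ((-18)·(-31) − (-36)·(-4)) + ((-36)·(-39) − 5·(-31)) + (5·15 − 42·(-39))| = 5879, so the area is 5879/2.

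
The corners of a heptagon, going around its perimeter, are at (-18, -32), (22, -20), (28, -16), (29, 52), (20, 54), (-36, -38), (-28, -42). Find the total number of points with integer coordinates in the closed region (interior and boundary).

2759

Using the shoelace formula, 2A = |[(-18)·(-20) − 22·(-32)] + [22·(-16) − 28·(-20)] + [28·52 − 29·(-16)] + [29·54 − 20·52] + [20·(-38) − (-36)·54] + [(-36)·(-42) − (-28)·(-38)] + [(-28)·(-32) − (-18)·(-42)]| = 5490, so the area is 2745.
Along each edge there are gcd(|Δx|,|Δy|)+1 lattice points, so counting each shared vertex once the boundary has gcd(40,12) + gcd(6,4) + gcd(1,68) + gcd(9,2) + gcd(56,92) + gcd(8,4) + gcd(10,10) = 4+2+1+1+4+4+10 = 26.
Pick's theorem gives I = A − B/2 + 1 = 2745 − 26/2 + 1 = 2733, so the closed region contains I + B = 2733 + 26 = 2759 lattice points.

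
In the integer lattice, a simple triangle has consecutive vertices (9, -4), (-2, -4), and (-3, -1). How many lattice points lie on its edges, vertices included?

Along each edge there are gcd(|Δx|,|Δy|)+1 lattice points, so counting each shared vertex once the boundary has gcd(11,0) + gcd(1,3) + gcd(12,3) = 11+1+3 = 15.

15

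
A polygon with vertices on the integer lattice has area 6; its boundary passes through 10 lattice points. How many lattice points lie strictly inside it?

2

Pick's theorem A = I + B/2 − 1 rearranges to I = A − B/2 + 1 = 6 − 10/2 + 1 = 2.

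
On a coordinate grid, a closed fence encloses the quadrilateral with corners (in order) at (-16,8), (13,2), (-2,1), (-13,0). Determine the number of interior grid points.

104

The shoelace formula gives twice the area as |[(-16)·2 − 13·8] + [13·1 − (-2)·2] + [(-2)·0 − (-13)·1] + [(-13)·8 − (-16)·0]| = 210, so the area is 105.
Summing gcd(|Δx|,|Δy|) over the edges gives the boundary count: gcd(29,6) + gcd(15,1) + gcd(11,1) + gcd(3,8) = 1+1+1+1 = 4.
Pick's theorem gives I = A − B/2 + 1 = 105 − 4/2 + 1 = 104.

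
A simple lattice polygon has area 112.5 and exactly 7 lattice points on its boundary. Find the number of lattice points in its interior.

110

Pick's theorem A = I + B/2 − 1 rearranges to I = A − B/2 + 1 = 112.5 − 7/2 + 1 = 110.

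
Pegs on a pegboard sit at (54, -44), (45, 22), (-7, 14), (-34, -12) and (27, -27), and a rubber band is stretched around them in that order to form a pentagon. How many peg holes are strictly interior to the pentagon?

3008

Using the shoelace formula, 2A = |(54·22 − 45·(-44)) + (45·14 − (-7)·22) + ((-7)·(-12) − (-34)·14) + ((-34)·(-27) − 27·(-12)) + (27·(-44) − 54·(-27))| = 6024, so the area is 3012.
The number of boundary lattice points is Σ gcd(|Δx|,|Δy|) = gcd(9,66) + gcd(52,8) + gcd(27,26) + gcd(61,15) + gcd(27,17) = 3+4+1+1+1 = 10.
Pick's theorem gives I = A − B/2 + 1 = 3012 − 10/2 + 1 = 3008.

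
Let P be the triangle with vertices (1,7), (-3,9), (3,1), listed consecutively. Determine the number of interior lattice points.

By the shoelace formula, twice the signed area is |(1·9 − (-3)·7) + ((-3)·1 − 3·9) + (3·7 − 1·1)| = 20, so the area is 10.
Along each edge there are gcd(|Δx|,|Δy|)+1 lattice points, so counting each shared vertex once the boundary has gcd(4,2) + gcd(6,8) + gcd(2,6) = 2+2+2 = 6.
By Pick's theorem A = I + B/2 − 1, so I = 10 − 6/2 + 1 = 8.

8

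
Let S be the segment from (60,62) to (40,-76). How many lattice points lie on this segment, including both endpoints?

3

The number of lattice points on a segment between lattice points is gcd(|Δx|,|Δy|) + 1 = gcd(20,138) + 1 = 2 + 1 = 3.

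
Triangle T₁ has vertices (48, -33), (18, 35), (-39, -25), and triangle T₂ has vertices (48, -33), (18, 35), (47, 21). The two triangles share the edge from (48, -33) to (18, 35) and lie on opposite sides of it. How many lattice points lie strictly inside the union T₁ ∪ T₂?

3612

The union is the simple quadrilateral with vertices (48, -33), (-39, -25), (18, 35), (47, 21) in order.
The shoelace formula gives twice the area as |[48·(-25) − (-39)·(-33)] + [(-39)·35 − 18·(-25)] + [18·21 − 47·35] + [47·(-33) − 48·21]| = 7228, so the area is 3614.
The number of boundary lattice points is Σ gcd(|Δx|,|Δy|) = gcd(87,8) + gcd(57,60) + gcd(29,14) + gcd(1,54) = 1+3+1+1 = 6.
By Pick's theorem I = A − B/2 + 1 = 3614 − 6/2 + 1 = 3612.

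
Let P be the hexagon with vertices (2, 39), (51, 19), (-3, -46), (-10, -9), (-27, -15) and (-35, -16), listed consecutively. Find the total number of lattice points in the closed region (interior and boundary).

3100

Using the shoelace formula, 2A = |(2·19 − 51·39) + (51·(-46) − (-3)·19) + ((-3)·(-9) − (-10)·(-46)) + ((-10)·(-15) − (-27)·(-9)) + ((-27)·(-16) − (-35)·(-15)) + ((-35)·39 − 2·(-16))| = 6192, so the area is 3096.
The number of boundary lattice points is Σ gcd(|Δx|,|Δy|) = gcd(49,20) + gcd(54,65) + gcd(7,37) + gcd(17,6) + gcd(8,1) + gcd(37,55) = 1+1+1+1+1+1 = 6.
Pick's theorem gives I = A − B/2 + 1 = 3096 − 6/2 + 1 = 3094, so the closed region contains I + B = 3094 + 6 = 3100 lattice points.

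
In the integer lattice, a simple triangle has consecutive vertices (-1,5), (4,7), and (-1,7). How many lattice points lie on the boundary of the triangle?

Summing gcd(|Δx|,|Δy|) over the edges gives the boundary count: gcd(5,2) + gcd(5,0) + gcd(0,2) = 1+5+2 = 8.

8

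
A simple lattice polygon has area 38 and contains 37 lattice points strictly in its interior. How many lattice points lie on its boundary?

4

Pick's theorem gives A = I + B/2 − 1, so B = 2(A − I + 1) = 2(38 − 37 + 1) = 4.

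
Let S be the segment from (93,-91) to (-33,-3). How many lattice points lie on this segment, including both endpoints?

3

The number of lattice points on a segment between lattice points is gcd(|Δx|,|Δy|) + 1 = gcd(126,88) + 1 = 2 + 1 = 3.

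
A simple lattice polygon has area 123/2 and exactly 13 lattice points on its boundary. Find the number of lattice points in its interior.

From Pick's theorem, I = A − B/2 + 1 = 123/2 − 13/2 + 1 = 56.

56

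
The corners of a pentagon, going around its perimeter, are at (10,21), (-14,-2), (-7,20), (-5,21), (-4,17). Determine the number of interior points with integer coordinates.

Using the shoelace formula, 2A = |[10·(-2) − (-14)·21] + [(-14)·20 − (-7)·(-2)] + [(-7)·21 − (-5)·20] + [(-5)·17 − (-4)·21] + [(-4)·21 − 10·17]| = 322, so the area is 161.
Summing gcd(|Δx|,|Δy|) over the edges gives the boundary count: gcd(24,23) + gcd(7,22) + gcd(2,1) + gcd(1,4) + gcd(14,4) = 1+1+1+1+2 = 6.
By Pick's theorem A = I + B/2 − 1, so I = 161 − 6/2 + 1 = 159.

159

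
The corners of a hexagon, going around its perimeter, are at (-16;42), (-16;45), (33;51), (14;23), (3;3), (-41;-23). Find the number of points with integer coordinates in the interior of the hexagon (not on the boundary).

Using the shoelace formula, 2A = |((-16)·45 − (-16)·42) + ((-16)·51 − 33·45) + (33·23 − 14·51) + (14·3 − 3·23) + (3·(-23) − (-41)·3) + ((-41)·42 − (-16)·(-23))| = 4367, so the area is 2183.5.
The number of boundary lattice points is Σ gcd(|Δx|,|Δy|) = gcd(0,3) + gcd(49,6) + gcd(19,28) + gcd(11,20) + gcd(44,26) + gcd(25,65) = 3+1+1+1+2+5 = 13.
Pick's theorem gives I = A − B/2 + 1 = 2183.5 − 13/2 + 1 = 2178.

2178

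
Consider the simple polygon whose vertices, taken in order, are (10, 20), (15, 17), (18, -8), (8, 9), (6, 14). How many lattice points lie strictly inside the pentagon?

By the shoelace formula, twice the signed area is |[10·17 − 15·20] + [15·(-8) − 18·17] + [18·9 − 8·(-8)] + [8·14 − 6·9] + [6·20 − 10·14]| = 292, so the area is 146.
Along each edge there are gcd(|Δx|,|Δy|)+1 lattice points, so counting each shared vertex once the boundary has gcd(5,3) + gcd(3,25) + gcd(10,17) + gcd(2,5) + gcd(4,6) = 1+1+1+1+2 = 6.
By Pick's theorem A = I + B/2 − 1, so I = 146 − 6/2 + 1 = 144.

144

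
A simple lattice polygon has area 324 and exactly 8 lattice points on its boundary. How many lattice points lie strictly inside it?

Pick's theorem A = I + B/2 − 1 rearranges to I = A − B/2 + 1 = 324 − 8/2 + 1 = 321.

321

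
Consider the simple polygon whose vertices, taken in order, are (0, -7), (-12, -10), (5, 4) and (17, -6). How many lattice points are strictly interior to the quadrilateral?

147

Using the shoelace formula, 2A = |[0·(-10) − (-12)·(-7)] + [(-12)·4 − 5·(-10)] + [5·(-6) − 17·4] + [17·(-7) − 0·(-6)]| = 299, so the area is 299/2.
The number of boundary lattice points is Σ gcd(|Δx|,|Δy|) = gcd(12,3) + gcd(17,14) + gcd(12,10) + gcd(17,1) = 3+1+2+1 = 7.
Pick's theorem gives I = A − B/2 + 1 = 299/2 − 7/2 + 1 = 147.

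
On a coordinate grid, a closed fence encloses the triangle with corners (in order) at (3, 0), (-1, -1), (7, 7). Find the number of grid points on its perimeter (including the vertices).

Along each edge there are gcd(|Δx|,|Δy|)+1 lattice points, so counting each shared vertex once the boundary has gcd(4,1) + gcd(8,8) + gcd(4,7) = 1+8+1 = 10.

10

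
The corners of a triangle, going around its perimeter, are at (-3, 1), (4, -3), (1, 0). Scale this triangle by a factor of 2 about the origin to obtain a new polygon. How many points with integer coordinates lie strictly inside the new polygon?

14

The shoelace formula gives twice the area as |((-3)·(-3) − 4·1) + (4·0 − 1·(-3)) + (1·1 − (-3)·0)| = 9, so the area is 9/2.
The number of boundary lattice points is Σ gcd(|Δx|,|Δy|) = gcd(7,4) + gcd(3,3) + gcd(4,1) = 1+3+1 = 5.
Scaling by 2 multiplies the area by 2² = 4 (so the new area is 18) and multiplies the boundary lattice-point count by 2, giving 10.
By Pick's theorem, the interior count of the dilated polygon is 18 − 10/2 + 1 = 14.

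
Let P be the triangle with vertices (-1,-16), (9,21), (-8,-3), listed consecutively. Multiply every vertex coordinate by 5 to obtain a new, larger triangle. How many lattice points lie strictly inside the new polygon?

Using the shoelace formula, 2A = |((-1)·21 − 9·(-16)) + (9·(-3) − (-8)·21) + ((-8)·(-16) − (-1)·(-3))| = 389, so the area is 194.5.
The number of boundary lattice points is Σ gcd(|Δx|,|Δy|) = gcd(10,37) + gcd(17,24) + gcd(7,13) = 1+1+1 = 3.
Scaling by 5 multiplies the area by 5² = 25 (so the new area is 9725/2) and multiplies the boundary lattice-point count by 5, giving 15.
By Pick's theorem, the interior count of the dilated polygon is 9725/2 − 15/2 + 1 = 4856.

4856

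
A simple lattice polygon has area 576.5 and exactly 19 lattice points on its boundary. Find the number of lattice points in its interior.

568

Pick's theorem A = I + B/2 − 1 rearranges to I = A − B/2 + 1 = 576.5 − 19/2 + 1 = 568.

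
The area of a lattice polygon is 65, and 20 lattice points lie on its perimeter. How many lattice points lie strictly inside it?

Pick's theorem A = I + B/2 − 1 rearranges to I = A − B/2 + 1 = 65 − 20/2 + 1 = 56.

56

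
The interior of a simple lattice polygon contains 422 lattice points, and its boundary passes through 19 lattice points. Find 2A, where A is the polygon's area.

By Pick's theorem, A = I + B/2 − 1 = 422 + 19/2 − 1 = 861/2.
Hence 2A = 861.

861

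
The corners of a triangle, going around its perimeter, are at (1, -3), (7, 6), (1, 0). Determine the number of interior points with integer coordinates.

By the shoelace formula, twice the signed area is |[1·6 − 7·(-3)] + [7·0 − 1·6] + [1·(-3) − 1·0]| = 18, so the area is 9.
Summing gcd(|Δx|,|Δy|) over the edges gives the boundary count: gcd(6,9) + gcd(6,6) + gcd(0,3) = 3+6+3 = 12.
By Pick's theorem A = I + B/2 − 1, so I = 9 − 12/2 + 1 = 4.

4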